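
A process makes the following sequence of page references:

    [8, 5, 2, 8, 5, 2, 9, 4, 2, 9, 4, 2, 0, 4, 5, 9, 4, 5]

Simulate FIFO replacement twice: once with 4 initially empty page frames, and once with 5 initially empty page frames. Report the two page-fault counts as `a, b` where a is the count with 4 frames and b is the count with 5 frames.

7, 6

4 frames: F F F . . . F F . . . . F . F . . . → 7 faults.
5 frames: F F F . . . F F . . . . F . . . . . → 6 faults.
6 < 7: adding a frame reduced faults, as is typical.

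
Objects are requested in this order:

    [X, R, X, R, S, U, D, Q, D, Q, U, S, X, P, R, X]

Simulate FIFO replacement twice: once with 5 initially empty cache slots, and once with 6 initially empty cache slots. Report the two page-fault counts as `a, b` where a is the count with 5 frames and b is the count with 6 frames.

5 frames: F F . . F F F F . . . . F F F . → 9 faults.
6 frames: F F . . F F F F . . . . . F . F → 8 faults.
8 < 9: adding a frame reduced faults, as is typical.

9, 8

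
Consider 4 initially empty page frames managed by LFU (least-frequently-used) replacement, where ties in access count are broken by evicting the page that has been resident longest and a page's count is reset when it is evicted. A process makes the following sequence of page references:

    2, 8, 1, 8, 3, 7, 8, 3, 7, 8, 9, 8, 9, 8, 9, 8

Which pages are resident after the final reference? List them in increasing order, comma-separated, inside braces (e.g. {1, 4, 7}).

{3, 7, 8, 9}

2 → miss, frames [2]
8 → miss, frames [2, 8]
1 → miss, frames [2, 8, 1]
8 → hit
3 → miss, frames [2, 8, 1, 3]
7 → miss, evict 2, frames [8, 1, 3, 7]
8 → hit
3 → hit
7 → hit
8 → hit
9 → miss, evict 1, frames [8, 3, 7, 9]
8 → hit
9 → hit
8 → hit
9 → hit
8 → hit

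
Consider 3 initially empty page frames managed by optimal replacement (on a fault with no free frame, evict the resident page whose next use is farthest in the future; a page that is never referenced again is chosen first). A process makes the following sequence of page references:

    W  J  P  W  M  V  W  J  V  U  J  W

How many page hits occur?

6

W → miss, frames {W}
J → miss, frames {W,J}
P → miss, frames {W,J,P}
W → hit
M → miss, evict P, frames {W,J,M}
V → miss, evict M, frames {W,J,V}
W → hit
J → hit
V → hit
U → miss, evict V, frames {W,J,U}
J → hit
W → hit
Hits: 6.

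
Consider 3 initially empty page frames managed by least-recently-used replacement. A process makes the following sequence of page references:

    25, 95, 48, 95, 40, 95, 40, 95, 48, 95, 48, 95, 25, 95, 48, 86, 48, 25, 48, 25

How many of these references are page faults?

7

25 -> miss, frames [25]
95 -> miss, frames [25, 95]
48 -> miss, frames [25, 95, 48]
95 -> hit
40 -> miss, evict 25, frames [48, 95, 40]
95 -> hit
40 -> hit
95 -> hit
48 -> hit
95 -> hit
48 -> hit
95 -> hit
25 -> miss, evict 40, frames [48, 95, 25]
95 -> hit
48 -> hit
86 -> miss, evict 25, frames [95, 48, 86]
48 -> hit
25 -> miss, evict 95, frames [86, 48, 25]
48 -> hit
25 -> hit
Page faults: 7.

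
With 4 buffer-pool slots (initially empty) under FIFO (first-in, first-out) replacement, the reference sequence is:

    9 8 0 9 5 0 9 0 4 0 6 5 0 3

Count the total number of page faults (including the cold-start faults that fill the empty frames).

7

9: fault, frames (9)
8: fault, frames (9 8)
0: fault, frames (9 8 0)
9: hit
5: fault, frames (9 8 0 5)
0: hit
9: hit
0: hit
4: fault, evict 9, frames (8 0 5 4)
0: hit
6: fault, evict 8, frames (0 5 4 6)
5: hit
0: hit
3: fault, evict 0, frames (5 4 6 3)
Page faults: 7.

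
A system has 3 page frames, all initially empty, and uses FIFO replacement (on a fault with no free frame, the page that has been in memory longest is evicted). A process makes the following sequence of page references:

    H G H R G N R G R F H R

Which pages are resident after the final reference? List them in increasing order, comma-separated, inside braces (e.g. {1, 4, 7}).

{F, H, R}

H: fault, frames [H]
G: fault, frames [H, G]
H: hit
R: fault, frames [H, G, R]
G: hit
N: fault, evict H, frames [G, R, N]
R: hit
G: hit
R: hit
F: fault, evict G, frames [R, N, F]
H: fault, evict R, frames [N, F, H]
R: fault, evict N, frames [F, H, R]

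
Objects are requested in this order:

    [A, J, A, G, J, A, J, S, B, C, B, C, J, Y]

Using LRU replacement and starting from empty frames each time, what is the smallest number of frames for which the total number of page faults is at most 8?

f=1: 14 faults
f=2: 10 faults
f=3: 8 faults
f=4: 7 faults
f=5: 7 faults
f=6: 7 faults
f=7: 7 faults
Smallest f with faults ≤ 8 is 3.

3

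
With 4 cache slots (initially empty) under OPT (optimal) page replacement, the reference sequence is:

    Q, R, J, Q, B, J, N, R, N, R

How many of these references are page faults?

5

Q → fault, frames {Q}
R → fault, frames {Q,R}
J → fault, frames {Q,R,J}
Q → hit
B → fault, frames {Q,R,J,B}
J → hit
N → fault, evict B, frames {Q,R,J,N}
R → hit
N → hit
R → hit
Page faults: 5.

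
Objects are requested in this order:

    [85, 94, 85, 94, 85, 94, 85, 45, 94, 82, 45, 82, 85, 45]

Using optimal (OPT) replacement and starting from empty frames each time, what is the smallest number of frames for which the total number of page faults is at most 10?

2

f=1: 14 faults
f=2: 5 faults
f=3: 4 faults
f=4: 4 faults
Smallest f with faults ≤ 10 is 2.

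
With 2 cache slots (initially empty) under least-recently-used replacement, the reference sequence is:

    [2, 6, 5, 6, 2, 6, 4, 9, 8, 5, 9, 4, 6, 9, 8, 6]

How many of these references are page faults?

2: fault, frames {2}
6: fault, frames {2,6}
5: fault, evict 2, frames {6,5}
6: hit
2: fault, evict 5, frames {6,2}
6: hit
4: fault, evict 2, frames {6,4}
9: fault, evict 6, frames {4,9}
8: fault, evict 4, frames {9,8}
5: fault, evict 9, frames {8,5}
9: fault, evict 8, frames {5,9}
4: fault, evict 5, frames {9,4}
6: fault, evict 9, frames {4,6}
9: fault, evict 4, frames {6,9}
8: fault, evict 6, frames {9,8}
6: fault, evict 9, frames {8,6}
Page faults: 14.

14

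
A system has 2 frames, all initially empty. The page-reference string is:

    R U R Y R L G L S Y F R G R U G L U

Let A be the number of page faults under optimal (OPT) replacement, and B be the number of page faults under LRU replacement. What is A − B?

-3

Under OPT: F F . F . F F . F F F F . . F . F . → 11 faults.
Under LRU: F F . F . F F . F F F F F . F F F F → 14 faults.
A − B = 11 − 14 = -3.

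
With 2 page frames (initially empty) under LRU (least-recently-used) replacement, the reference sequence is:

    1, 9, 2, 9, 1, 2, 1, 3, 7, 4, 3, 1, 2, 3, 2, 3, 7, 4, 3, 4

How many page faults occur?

1 -> fault, frames (1)
9 -> fault, frames (1 9)
2 -> fault, evict 1, frames (9 2)
9 -> hit
1 -> fault, evict 2, frames (9 1)
2 -> fault, evict 9, frames (1 2)
1 -> hit
3 -> fault, evict 2, frames (1 3)
7 -> fault, evict 1, frames (3 7)
4 -> fault, evict 3, frames (7 4)
3 -> fault, evict 7, frames (4 3)
1 -> fault, evict 4, frames (3 1)
2 -> fault, evict 3, frames (1 2)
3 -> fault, evict 1, frames (2 3)
2 -> hit
3 -> hit
7 -> fault, evict 2, frames (3 7)
4 -> fault, evict 3, frames (7 4)
3 -> fault, evict 7, frames (4 3)
4 -> hit
Page faults: 15.

15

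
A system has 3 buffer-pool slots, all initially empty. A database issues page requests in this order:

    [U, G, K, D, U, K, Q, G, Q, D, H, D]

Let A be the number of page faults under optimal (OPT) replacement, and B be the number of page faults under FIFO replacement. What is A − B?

-2

Under OPT: F F F F . . F F . . F . → 7 faults.
Under FIFO: F F F F F . F F . F F . → 9 faults.
A − B = 7 − 9 = -2.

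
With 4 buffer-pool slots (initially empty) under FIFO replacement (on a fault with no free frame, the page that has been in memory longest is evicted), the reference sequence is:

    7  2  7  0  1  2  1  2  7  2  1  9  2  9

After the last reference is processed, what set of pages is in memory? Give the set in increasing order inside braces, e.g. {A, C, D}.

{0, 1, 2, 9}

7: miss, frames (7)
2: miss, frames (7 2)
7: hit
0: miss, frames (7 2 0)
1: miss, frames (7 2 0 1)
2: hit
1: hit
2: hit
7: hit
2: hit
1: hit
9: miss, evict 7, frames (2 0 1 9)
2: hit
9: hit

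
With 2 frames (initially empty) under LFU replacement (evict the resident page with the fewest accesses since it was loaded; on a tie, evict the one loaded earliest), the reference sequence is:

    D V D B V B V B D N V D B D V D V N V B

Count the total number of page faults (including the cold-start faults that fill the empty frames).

14

D → fault, frames [D]
V → fault, frames [D, V]
D → hit
B → fault, evict V, frames [D, B]
V → fault, evict B, frames [D, V]
B → fault, evict V, frames [D, B]
V → fault, evict B, frames [D, V]
B → fault, evict V, frames [D, B]
D → hit
N → fault, evict B, frames [D, N]
V → fault, evict N, frames [D, V]
D → hit
B → fault, evict V, frames [D, B]
D → hit
V → fault, evict B, frames [D, V]
D → hit
V → hit
N → fault, evict V, frames [D, N]
V → fault, evict N, frames [D, V]
B → fault, evict V, frames [D, B]
Page faults: 14.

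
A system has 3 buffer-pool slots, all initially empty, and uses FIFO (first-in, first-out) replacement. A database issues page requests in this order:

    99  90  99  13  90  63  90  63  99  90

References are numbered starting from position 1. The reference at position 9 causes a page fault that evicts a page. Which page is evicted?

pos 1: 99 -> miss, frames (99)
pos 2: 90 -> miss, frames (99 90)
pos 3: 99 -> hit
pos 4: 13 -> miss, frames (99 90 13)
pos 5: 90 -> hit
pos 6: 63 -> miss, evict 99, frames (90 13 63)
pos 7: 90 -> hit
pos 8: 63 -> hit
pos 9: 99 -> miss, evict 90, frames (13 63 99)
At position 9, page 90 is evicted.

90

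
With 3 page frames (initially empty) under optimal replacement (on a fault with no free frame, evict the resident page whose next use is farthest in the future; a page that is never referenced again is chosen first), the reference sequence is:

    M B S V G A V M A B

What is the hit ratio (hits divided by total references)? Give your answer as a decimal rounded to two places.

M: fault, frames (M)
B: fault, frames (M B)
S: fault, frames (M B S)
V: fault, evict S, frames (M B V)
G: fault, evict B, frames (M V G)
A: fault, evict G, frames (M V A)
V: hit
M: hit
A: hit
B: fault, evict A, frames (M V B)
Hits: 3 of 10 references → 3/10 = 0.3000.

0.30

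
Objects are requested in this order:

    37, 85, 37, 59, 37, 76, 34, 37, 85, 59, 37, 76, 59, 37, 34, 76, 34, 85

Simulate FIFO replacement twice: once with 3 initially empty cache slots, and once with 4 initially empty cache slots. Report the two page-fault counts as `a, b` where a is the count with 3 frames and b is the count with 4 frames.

3 frames: F F . F . F F F F F . F . F F . . F → 12 faults.
4 frames: F F . F . F F F F F . F . . F . . . → 10 faults.
10 < 12: adding a frame reduced faults, as is typical.

12, 10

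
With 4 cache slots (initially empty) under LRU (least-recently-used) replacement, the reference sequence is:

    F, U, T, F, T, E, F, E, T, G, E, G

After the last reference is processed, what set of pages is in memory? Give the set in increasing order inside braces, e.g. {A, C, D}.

{E, F, G, T}

F -> miss, frames [F]
U -> miss, frames [F, U]
T -> miss, frames [F, U, T]
F -> hit
T -> hit
E -> miss, frames [U, F, T, E]
F -> hit
E -> hit
T -> hit
G -> miss, evict U, frames [F, E, T, G]
E -> hit
G -> hit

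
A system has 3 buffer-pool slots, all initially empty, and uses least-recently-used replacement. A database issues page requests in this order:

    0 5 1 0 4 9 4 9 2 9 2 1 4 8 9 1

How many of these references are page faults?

11

0 → fault, frames [0]
5 → fault, frames [0, 5]
1 → fault, frames [0, 5, 1]
0 → hit
4 → fault, evict 5, frames [1, 0, 4]
9 → fault, evict 1, frames [0, 4, 9]
4 → hit
9 → hit
2 → fault, evict 0, frames [4, 9, 2]
9 → hit
2 → hit
1 → fault, evict 4, frames [9, 2, 1]
4 → fault, evict 9, frames [2, 1, 4]
8 → fault, evict 2, frames [1, 4, 8]
9 → fault, evict 1, frames [4, 8, 9]
1 → fault, evict 4, frames [8, 9, 1]
Page faults: 11.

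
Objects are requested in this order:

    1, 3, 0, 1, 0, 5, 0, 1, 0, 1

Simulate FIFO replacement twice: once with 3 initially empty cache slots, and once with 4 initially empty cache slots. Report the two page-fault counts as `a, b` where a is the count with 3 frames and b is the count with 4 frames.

5, 4

3 frames: F F F . . F . F . . → 5 faults.
4 frames: F F F . . F . . . . → 4 faults.
4 < 5: adding a frame reduced faults, as is typical.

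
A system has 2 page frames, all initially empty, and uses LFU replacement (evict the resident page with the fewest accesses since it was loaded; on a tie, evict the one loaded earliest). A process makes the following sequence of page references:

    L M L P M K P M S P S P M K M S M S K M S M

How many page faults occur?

21

L → miss, frames [L]
M → miss, frames [L, M]
L → hit
P → miss, evict M, frames [L, P]
M → miss, evict P, frames [L, M]
K → miss, evict M, frames [L, K]
P → miss, evict K, frames [L, P]
M → miss, evict P, frames [L, M]
S → miss, evict M, frames [L, S]
P → miss, evict S, frames [L, P]
S → miss, evict P, frames [L, S]
P → miss, evict S, frames [L, P]
M → miss, evict P, frames [L, M]
K → miss, evict M, frames [L, K]
M → miss, evict K, frames [L, M]
S → miss, evict M, frames [L, S]
M → miss, evict S, frames [L, M]
S → miss, evict M, frames [L, S]
K → miss, evict S, frames [L, K]
M → miss, evict K, frames [L, M]
S → miss, evict M, frames [L, S]
M → miss, evict S, frames [L, M]
Page faults: 21.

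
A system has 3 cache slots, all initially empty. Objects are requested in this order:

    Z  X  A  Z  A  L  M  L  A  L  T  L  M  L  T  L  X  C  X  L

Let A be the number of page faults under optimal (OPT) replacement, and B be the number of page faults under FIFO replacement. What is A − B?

-1

Under OPT: F F F . . F F . . . F . . . . . F F . . → 8 faults.
Under FIFO: F F F . . F F . . . F . . . . . F F . F → 9 faults.
A − B = 8 − 9 = -1.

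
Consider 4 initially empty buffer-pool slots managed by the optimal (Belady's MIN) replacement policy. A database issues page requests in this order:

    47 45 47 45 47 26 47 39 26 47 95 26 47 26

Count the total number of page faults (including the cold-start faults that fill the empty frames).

5

47: fault, frames [47]
45: fault, frames [47, 45]
47: hit
45: hit
47: hit
26: fault, frames [47, 45, 26]
47: hit
39: fault, frames [47, 45, 26, 39]
26: hit
47: hit
95: fault, evict 39, frames [47, 45, 26, 95]
26: hit
47: hit
26: hit
Page faults: 5.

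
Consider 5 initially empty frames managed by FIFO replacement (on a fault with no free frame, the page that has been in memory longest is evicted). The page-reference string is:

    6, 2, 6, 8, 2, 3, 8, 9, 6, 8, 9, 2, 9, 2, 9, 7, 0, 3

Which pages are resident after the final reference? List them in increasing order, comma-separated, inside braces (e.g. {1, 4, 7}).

6 → miss, frames {6}
2 → miss, frames {6,2}
6 → hit
8 → miss, frames {6,2,8}
2 → hit
3 → miss, frames {6,2,8,3}
8 → hit
9 → miss, frames {6,2,8,3,9}
6 → hit
8 → hit
9 → hit
2 → hit
9 → hit
2 → hit
9 → hit
7 → miss, evict 6, frames {2,8,3,9,7}
0 → miss, evict 2, frames {8,3,9,7,0}
3 → hit

{0, 3, 7, 8, 9}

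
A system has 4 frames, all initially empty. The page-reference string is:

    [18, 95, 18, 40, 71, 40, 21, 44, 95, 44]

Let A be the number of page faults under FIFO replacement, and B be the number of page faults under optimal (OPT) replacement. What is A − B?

1

Under FIFO: F F . F F . F F F . → 7 faults.
Under OPT: F F . F F . F F . . → 6 faults.
A − B = 7 − 6 = 1.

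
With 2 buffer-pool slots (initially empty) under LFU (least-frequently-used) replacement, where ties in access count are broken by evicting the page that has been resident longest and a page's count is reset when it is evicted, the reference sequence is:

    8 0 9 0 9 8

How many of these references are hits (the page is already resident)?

8 → miss, frames (8)
0 → miss, frames (8 0)
9 → miss, evict 8, frames (0 9)
0 → hit
9 → hit
8 → miss, evict 0, frames (9 8)
Hits: 2.

2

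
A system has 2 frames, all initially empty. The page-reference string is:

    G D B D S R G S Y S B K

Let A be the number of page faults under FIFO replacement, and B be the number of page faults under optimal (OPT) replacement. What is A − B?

Under FIFO: F F F . F F F F F . F F → 10 faults.
Under OPT: F F F . F F F . F . F F → 9 faults.
A − B = 10 − 9 = 1.

1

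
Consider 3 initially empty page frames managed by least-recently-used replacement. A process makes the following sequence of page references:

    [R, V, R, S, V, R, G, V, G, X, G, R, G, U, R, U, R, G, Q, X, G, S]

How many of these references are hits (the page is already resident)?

12

R: fault, frames (R)
V: fault, frames (R V)
R: hit
S: fault, frames (V R S)
V: hit
R: hit
G: fault, evict S, frames (V R G)
V: hit
G: hit
X: fault, evict R, frames (V G X)
G: hit
R: fault, evict V, frames (X G R)
G: hit
U: fault, evict X, frames (R G U)
R: hit
U: hit
R: hit
G: hit
Q: fault, evict U, frames (R G Q)
X: fault, evict R, frames (G Q X)
G: hit
S: fault, evict Q, frames (X G S)
Hits: 12.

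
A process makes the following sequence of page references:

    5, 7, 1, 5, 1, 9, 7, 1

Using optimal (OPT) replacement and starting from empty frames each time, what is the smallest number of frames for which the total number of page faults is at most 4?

3

f=1: 8 faults
f=2: 5 faults
f=3: 4 faults
f=4: 4 faults
Smallest f with faults ≤ 4 is 3.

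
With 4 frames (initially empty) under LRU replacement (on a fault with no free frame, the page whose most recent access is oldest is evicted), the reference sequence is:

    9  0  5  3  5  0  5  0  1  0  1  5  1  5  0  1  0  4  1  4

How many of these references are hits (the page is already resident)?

9 → miss, frames (9)
0 → miss, frames (9 0)
5 → miss, frames (9 0 5)
3 → miss, frames (9 0 5 3)
5 → hit
0 → hit
5 → hit
0 → hit
1 → miss, evict 9, frames (3 5 0 1)
0 → hit
1 → hit
5 → hit
1 → hit
5 → hit
0 → hit
1 → hit
0 → hit
4 → miss, evict 3, frames (5 1 0 4)
1 → hit
4 → hit
Hits: 14.

14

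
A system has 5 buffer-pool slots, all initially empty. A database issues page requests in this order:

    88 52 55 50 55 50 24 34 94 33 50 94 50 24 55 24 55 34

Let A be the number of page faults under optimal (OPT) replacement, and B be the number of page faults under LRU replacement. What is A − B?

-1

Under OPT: F F F F . . F F F F . . . . . . . F → 9 faults.
Under LRU: F F F F . . F F F F . . . . F . . F → 10 faults.
A − B = 9 − 10 = -1.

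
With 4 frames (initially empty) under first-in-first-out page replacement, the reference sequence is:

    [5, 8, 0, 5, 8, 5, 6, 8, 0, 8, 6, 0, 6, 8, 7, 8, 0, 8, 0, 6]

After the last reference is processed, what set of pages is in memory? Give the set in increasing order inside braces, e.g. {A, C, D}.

{0, 6, 7, 8}

5 -> miss, frames [5]
8 -> miss, frames [5, 8]
0 -> miss, frames [5, 8, 0]
5 -> hit
8 -> hit
5 -> hit
6 -> miss, frames [5, 8, 0, 6]
8 -> hit
0 -> hit
8 -> hit
6 -> hit
0 -> hit
6 -> hit
8 -> hit
7 -> miss, evict 5, frames [8, 0, 6, 7]
8 -> hit
0 -> hit
8 -> hit
0 -> hit
6 -> hit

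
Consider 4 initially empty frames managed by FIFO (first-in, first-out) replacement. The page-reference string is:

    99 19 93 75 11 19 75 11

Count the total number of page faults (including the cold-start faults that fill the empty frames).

99: miss, frames {99}
19: miss, frames {99,19}
93: miss, frames {99,19,93}
75: miss, frames {99,19,93,75}
11: miss, evict 99, frames {19,93,75,11}
19: hit
75: hit
11: hit
Page faults: 5.

5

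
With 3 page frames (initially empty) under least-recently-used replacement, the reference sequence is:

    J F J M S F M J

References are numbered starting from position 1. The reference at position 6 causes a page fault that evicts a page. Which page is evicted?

pos 1: J: miss, frames (J)
pos 2: F: miss, frames (J F)
pos 3: J: hit
pos 4: M: miss, frames (F J M)
pos 5: S: miss, evict F, frames (J M S)
pos 6: F: miss, evict J, frames (M S F)
At position 6, page J is evicted.

J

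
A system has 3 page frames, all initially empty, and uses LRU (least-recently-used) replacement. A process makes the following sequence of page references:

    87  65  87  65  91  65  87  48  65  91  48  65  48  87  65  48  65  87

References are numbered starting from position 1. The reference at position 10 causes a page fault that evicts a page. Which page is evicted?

pos 1: 87: miss, frames (87)
pos 2: 65: miss, frames (87 65)
pos 3: 87: hit
pos 4: 65: hit
pos 5: 91: miss, frames (87 65 91)
pos 6: 65: hit
pos 7: 87: hit
pos 8: 48: miss, evict 91, frames (65 87 48)
pos 9: 65: hit
pos 10: 91: miss, evict 87, frames (48 65 91)
At position 10, page 87 is evicted.

87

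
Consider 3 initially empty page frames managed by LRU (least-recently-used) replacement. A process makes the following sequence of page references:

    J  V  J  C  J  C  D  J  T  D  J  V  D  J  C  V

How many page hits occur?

8

J → fault, frames [J]
V → fault, frames [J, V]
J → hit
C → fault, frames [V, J, C]
J → hit
C → hit
D → fault, evict V, frames [J, C, D]
J → hit
T → fault, evict C, frames [D, J, T]
D → hit
J → hit
V → fault, evict T, frames [D, J, V]
D → hit
J → hit
C → fault, evict V, frames [D, J, C]
V → fault, evict D, frames [J, C, V]
Hits: 8.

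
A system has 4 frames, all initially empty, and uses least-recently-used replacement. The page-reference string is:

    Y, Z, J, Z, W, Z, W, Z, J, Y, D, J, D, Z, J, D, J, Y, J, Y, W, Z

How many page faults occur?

7

Y → miss, frames (Y)
Z → miss, frames (Y Z)
J → miss, frames (Y Z J)
Z → hit
W → miss, frames (Y J Z W)
Z → hit
W → hit
Z → hit
J → hit
Y → hit
D → miss, evict W, frames (Z J Y D)
J → hit
D → hit
Z → hit
J → hit
D → hit
J → hit
Y → hit
J → hit
Y → hit
W → miss, evict Z, frames (D J Y W)
Z → miss, evict D, frames (J Y W Z)
Page faults: 7.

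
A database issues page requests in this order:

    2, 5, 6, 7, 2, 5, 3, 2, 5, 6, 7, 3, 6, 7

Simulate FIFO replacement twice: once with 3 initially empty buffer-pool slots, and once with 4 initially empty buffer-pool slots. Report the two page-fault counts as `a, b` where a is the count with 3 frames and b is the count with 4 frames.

3 frames: F F F F F F F . . F F . . . → 9 faults.
4 frames: F F F F . . F F F F F F . . → 10 faults.
10 > 9: adding a frame increased faults — Belady's anomaly.

9, 10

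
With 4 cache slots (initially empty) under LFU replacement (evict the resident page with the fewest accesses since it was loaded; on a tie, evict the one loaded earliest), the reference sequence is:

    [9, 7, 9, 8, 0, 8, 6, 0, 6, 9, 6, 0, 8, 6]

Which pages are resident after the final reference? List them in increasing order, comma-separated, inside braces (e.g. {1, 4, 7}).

9 → miss, frames (9)
7 → miss, frames (9 7)
9 → hit
8 → miss, frames (9 7 8)
0 → miss, frames (9 7 8 0)
8 → hit
6 → miss, evict 7, frames (9 8 0 6)
0 → hit
6 → hit
9 → hit
6 → hit
0 → hit
8 → hit
6 → hit

{0, 6, 8, 9}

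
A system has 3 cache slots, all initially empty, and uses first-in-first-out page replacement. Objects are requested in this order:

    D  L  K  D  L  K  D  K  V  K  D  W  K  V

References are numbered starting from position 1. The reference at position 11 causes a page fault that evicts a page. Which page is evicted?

pos 1: D → miss, frames (D)
pos 2: L → miss, frames (D L)
pos 3: K → miss, frames (D L K)
pos 4: D → hit
pos 5: L → hit
pos 6: K → hit
pos 7: D → hit
pos 8: K → hit
pos 9: V → miss, evict D, frames (L K V)
pos 10: K → hit
pos 11: D → miss, evict L, frames (K V D)
At position 11, page L is evicted.

L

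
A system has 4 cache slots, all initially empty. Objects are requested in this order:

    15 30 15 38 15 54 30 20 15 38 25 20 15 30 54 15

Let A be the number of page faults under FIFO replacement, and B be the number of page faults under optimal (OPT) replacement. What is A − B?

2

Under FIFO: F F . F . F . F F . F . . F F . → 9 faults.
Under OPT: F F . F . F . F . . F . . . F . → 7 faults.
A − B = 9 − 7 = 2.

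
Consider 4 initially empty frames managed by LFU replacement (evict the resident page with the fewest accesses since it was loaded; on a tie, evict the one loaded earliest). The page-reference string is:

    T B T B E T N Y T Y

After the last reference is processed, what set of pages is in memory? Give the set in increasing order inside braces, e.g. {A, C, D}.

{B, N, T, Y}

T → fault, frames (T)
B → fault, frames (T B)
T → hit
B → hit
E → fault, frames (T B E)
T → hit
N → fault, frames (T B E N)
Y → fault, evict E, frames (T B N Y)
T → hit
Y → hit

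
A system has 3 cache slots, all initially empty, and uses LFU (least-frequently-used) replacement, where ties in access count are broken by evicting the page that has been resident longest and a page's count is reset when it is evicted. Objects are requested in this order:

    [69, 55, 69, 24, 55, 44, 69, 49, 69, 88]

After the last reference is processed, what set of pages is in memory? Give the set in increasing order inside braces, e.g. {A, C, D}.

{55, 69, 88}

69: miss, frames {69}
55: miss, frames {69,55}
69: hit
24: miss, frames {69,55,24}
55: hit
44: miss, evict 24, frames {69,55,44}
69: hit
49: miss, evict 44, frames {69,55,49}
69: hit
88: miss, evict 49, frames {69,55,88}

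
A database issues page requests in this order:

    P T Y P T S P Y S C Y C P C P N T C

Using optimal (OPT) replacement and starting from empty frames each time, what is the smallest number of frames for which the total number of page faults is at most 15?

2

f=1: 18 faults
f=2: 10 faults
f=3: 7 faults
f=4: 6 faults
f=5: 6 faults
f=6: 6 faults
Smallest f with faults ≤ 15 is 2.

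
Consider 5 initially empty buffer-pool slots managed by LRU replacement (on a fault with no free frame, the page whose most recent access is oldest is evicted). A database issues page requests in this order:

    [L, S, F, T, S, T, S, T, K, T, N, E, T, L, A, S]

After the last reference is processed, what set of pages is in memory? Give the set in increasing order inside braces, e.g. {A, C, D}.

{A, E, L, S, T}

L -> miss, frames (L)
S -> miss, frames (L S)
F -> miss, frames (L S F)
T -> miss, frames (L S F T)
S -> hit
T -> hit
S -> hit
T -> hit
K -> miss, frames (L F S T K)
T -> hit
N -> miss, evict L, frames (F S K T N)
E -> miss, evict F, frames (S K T N E)
T -> hit
L -> miss, evict S, frames (K N E T L)
A -> miss, evict K, frames (N E T L A)
S -> miss, evict N, frames (E T L A S)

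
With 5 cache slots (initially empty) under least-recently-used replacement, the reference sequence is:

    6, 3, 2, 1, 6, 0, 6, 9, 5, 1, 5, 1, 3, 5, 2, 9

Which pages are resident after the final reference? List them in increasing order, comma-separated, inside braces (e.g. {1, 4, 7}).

{1, 2, 3, 5, 9}

6: fault, frames [6]
3: fault, frames [6, 3]
2: fault, frames [6, 3, 2]
1: fault, frames [6, 3, 2, 1]
6: hit
0: fault, frames [3, 2, 1, 6, 0]
6: hit
9: fault, evict 3, frames [2, 1, 0, 6, 9]
5: fault, evict 2, frames [1, 0, 6, 9, 5]
1: hit
5: hit
1: hit
3: fault, evict 0, frames [6, 9, 5, 1, 3]
5: hit
2: fault, evict 6, frames [9, 1, 3, 5, 2]
9: hit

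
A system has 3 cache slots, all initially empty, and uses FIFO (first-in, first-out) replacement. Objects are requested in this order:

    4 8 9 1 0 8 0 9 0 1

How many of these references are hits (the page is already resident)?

4 -> miss, frames {4}
8 -> miss, frames {4,8}
9 -> miss, frames {4,8,9}
1 -> miss, evict 4, frames {8,9,1}
0 -> miss, evict 8, frames {9,1,0}
8 -> miss, evict 9, frames {1,0,8}
0 -> hit
9 -> miss, evict 1, frames {0,8,9}
0 -> hit
1 -> miss, evict 0, frames {8,9,1}
Hits: 2.

2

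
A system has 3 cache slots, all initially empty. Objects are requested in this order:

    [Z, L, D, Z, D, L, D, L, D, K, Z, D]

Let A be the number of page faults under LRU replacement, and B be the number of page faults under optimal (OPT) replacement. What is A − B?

Under LRU: F F F . . . . . . F F . → 5 faults.
Under OPT: F F F . . . . . . F . . → 4 faults.
A − B = 5 − 4 = 1.

1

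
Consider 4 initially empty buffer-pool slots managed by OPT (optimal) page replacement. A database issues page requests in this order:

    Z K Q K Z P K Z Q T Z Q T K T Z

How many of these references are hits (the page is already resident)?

11

Z: miss, frames (Z)
K: miss, frames (Z K)
Q: miss, frames (Z K Q)
K: hit
Z: hit
P: miss, frames (Z K Q P)
K: hit
Z: hit
Q: hit
T: miss, evict P, frames (Z K Q T)
Z: hit
Q: hit
T: hit
K: hit
T: hit
Z: hit
Hits: 11.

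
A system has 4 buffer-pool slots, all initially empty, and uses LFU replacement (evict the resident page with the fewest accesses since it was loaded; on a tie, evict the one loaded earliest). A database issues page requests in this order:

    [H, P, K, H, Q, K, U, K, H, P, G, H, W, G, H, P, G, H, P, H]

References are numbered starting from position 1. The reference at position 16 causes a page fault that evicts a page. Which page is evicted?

pos 1: H -> fault, frames [H]
pos 2: P -> fault, frames [H, P]
pos 3: K -> fault, frames [H, P, K]
pos 4: H -> hit
pos 5: Q -> fault, frames [H, P, K, Q]
pos 6: K -> hit
pos 7: U -> fault, evict P, frames [H, K, Q, U]
pos 8: K -> hit
pos 9: H -> hit
pos 10: P -> fault, evict Q, frames [H, K, U, P]
pos 11: G -> fault, evict U, frames [H, K, P, G]
pos 12: H -> hit
pos 13: W -> fault, evict P, frames [H, K, G, W]
pos 14: G -> hit
pos 15: H -> hit
pos 16: P -> fault, evict W, frames [H, K, G, P]
At position 16, page W is evicted.

W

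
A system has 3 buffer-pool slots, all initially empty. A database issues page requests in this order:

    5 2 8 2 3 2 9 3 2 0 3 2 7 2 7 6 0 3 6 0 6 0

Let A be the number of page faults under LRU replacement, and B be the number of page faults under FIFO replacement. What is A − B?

Under LRU: F F F . F . F . . F . . F . . F F F . . . . → 10 faults.
Under FIFO: F F F . F . F . F F F . F F . F F F . . . . → 13 faults.
A − B = 10 − 13 = -3.

-3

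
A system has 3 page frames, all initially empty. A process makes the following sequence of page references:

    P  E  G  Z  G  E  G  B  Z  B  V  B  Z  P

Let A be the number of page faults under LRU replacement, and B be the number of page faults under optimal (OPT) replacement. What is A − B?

1

Under LRU: F F F F . . . F F . F . . F → 8 faults.
Under OPT: F F F F . . . F . . F . . F → 7 faults.
A − B = 8 − 7 = 1.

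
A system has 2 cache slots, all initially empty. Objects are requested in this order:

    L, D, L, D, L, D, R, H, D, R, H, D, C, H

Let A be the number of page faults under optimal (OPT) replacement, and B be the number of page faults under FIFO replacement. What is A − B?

-3

Under OPT: F F . . . . F F . F . F F . → 7 faults.
Under FIFO: F F . . . . F F F F F F F F → 10 faults.
A − B = 7 − 10 = -3.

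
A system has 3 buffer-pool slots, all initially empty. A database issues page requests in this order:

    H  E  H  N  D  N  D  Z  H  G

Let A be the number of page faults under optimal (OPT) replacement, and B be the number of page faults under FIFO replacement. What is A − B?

Under OPT: F F . F F . . F . F → 6 faults.
Under FIFO: F F . F F . . F F F → 7 faults.
A − B = 6 − 7 = -1.

-1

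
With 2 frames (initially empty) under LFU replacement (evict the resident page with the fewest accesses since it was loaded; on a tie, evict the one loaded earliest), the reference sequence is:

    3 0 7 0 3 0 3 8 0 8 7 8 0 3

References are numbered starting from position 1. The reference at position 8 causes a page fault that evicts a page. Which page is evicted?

pos 1: 3 -> fault, frames [3]
pos 2: 0 -> fault, frames [3, 0]
pos 3: 7 -> fault, evict 3, frames [0, 7]
pos 4: 0 -> hit
pos 5: 3 -> fault, evict 7, frames [0, 3]
pos 6: 0 -> hit
pos 7: 3 -> hit
pos 8: 8 -> fault, evict 3, frames [0, 8]
At position 8, page 3 is evicted.

3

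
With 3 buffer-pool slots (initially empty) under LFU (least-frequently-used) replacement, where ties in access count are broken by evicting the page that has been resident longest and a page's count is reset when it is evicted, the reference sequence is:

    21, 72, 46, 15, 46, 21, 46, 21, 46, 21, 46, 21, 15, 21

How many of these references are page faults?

5

21: fault, frames (21)
72: fault, frames (21 72)
46: fault, frames (21 72 46)
15: fault, evict 21, frames (72 46 15)
46: hit
21: fault, evict 72, frames (46 15 21)
46: hit
21: hit
46: hit
21: hit
46: hit
21: hit
15: hit
21: hit
Page faults: 5.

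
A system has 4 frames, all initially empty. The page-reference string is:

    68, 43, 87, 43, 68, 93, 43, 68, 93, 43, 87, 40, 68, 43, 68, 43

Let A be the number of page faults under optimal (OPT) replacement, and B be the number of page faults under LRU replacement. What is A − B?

Under OPT: F F F . . F . . . . . F . . . . → 5 faults.
Under LRU: F F F . . F . . . . . F F . . . → 6 faults.
A − B = 5 − 6 = -1.

-1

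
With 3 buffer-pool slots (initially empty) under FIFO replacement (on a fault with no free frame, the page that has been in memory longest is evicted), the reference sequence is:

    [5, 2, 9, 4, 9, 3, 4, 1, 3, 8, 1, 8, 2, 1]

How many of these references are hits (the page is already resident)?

6

5 -> miss, frames [5]
2 -> miss, frames [5, 2]
9 -> miss, frames [5, 2, 9]
4 -> miss, evict 5, frames [2, 9, 4]
9 -> hit
3 -> miss, evict 2, frames [9, 4, 3]
4 -> hit
1 -> miss, evict 9, frames [4, 3, 1]
3 -> hit
8 -> miss, evict 4, frames [3, 1, 8]
1 -> hit
8 -> hit
2 -> miss, evict 3, frames [1, 8, 2]
1 -> hit
Hits: 6.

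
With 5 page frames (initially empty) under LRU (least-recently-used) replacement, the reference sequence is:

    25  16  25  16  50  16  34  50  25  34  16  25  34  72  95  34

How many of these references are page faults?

6

25: fault, frames (25)
16: fault, frames (25 16)
25: hit
16: hit
50: fault, frames (25 16 50)
16: hit
34: fault, frames (25 50 16 34)
50: hit
25: hit
34: hit
16: hit
25: hit
34: hit
72: fault, frames (50 16 25 34 72)
95: fault, evict 50, frames (16 25 34 72 95)
34: hit
Page faults: 6.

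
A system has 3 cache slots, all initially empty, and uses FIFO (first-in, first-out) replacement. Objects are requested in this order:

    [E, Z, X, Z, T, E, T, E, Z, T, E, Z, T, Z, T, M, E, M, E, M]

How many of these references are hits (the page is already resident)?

13

E -> miss, frames {E}
Z -> miss, frames {E,Z}
X -> miss, frames {E,Z,X}
Z -> hit
T -> miss, evict E, frames {Z,X,T}
E -> miss, evict Z, frames {X,T,E}
T -> hit
E -> hit
Z -> miss, evict X, frames {T,E,Z}
T -> hit
E -> hit
Z -> hit
T -> hit
Z -> hit
T -> hit
M -> miss, evict T, frames {E,Z,M}
E -> hit
M -> hit
E -> hit
M -> hit
Hits: 13.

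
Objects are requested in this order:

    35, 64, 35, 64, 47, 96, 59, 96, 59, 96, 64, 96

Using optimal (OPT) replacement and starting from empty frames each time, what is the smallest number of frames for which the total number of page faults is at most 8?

2

f=1: 12 faults
f=2: 6 faults
f=3: 5 faults
f=4: 5 faults
f=5: 5 faults
Smallest f with faults ≤ 8 is 2.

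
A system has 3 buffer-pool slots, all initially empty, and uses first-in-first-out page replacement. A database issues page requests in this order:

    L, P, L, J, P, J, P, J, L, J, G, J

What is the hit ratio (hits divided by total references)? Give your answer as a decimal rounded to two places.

L -> miss, frames [L]
P -> miss, frames [L, P]
L -> hit
J -> miss, frames [L, P, J]
P -> hit
J -> hit
P -> hit
J -> hit
L -> hit
J -> hit
G -> miss, evict L, frames [P, J, G]
J -> hit
Hits: 8 of 12 references → 8/12 = 0.6667.

0.67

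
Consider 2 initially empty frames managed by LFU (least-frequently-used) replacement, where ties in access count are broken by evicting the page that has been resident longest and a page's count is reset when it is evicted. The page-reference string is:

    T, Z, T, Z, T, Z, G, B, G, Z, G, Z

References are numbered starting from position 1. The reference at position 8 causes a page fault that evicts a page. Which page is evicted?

G

pos 1: T -> miss, frames (T)
pos 2: Z -> miss, frames (T Z)
pos 3: T -> hit
pos 4: Z -> hit
pos 5: T -> hit
pos 6: Z -> hit
pos 7: G -> miss, evict T, frames (Z G)
pos 8: B -> miss, evict G, frames (Z B)
At position 8, page G is evicted.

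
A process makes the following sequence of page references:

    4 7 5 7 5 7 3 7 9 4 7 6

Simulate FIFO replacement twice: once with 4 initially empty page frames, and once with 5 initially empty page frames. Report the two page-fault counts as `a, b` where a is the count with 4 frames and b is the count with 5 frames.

4 frames: F F F . . . F . F F F F → 8 faults.
5 frames: F F F . . . F . F . . F → 6 faults.
6 < 8: adding a frame reduced faults, as is typical.

8, 6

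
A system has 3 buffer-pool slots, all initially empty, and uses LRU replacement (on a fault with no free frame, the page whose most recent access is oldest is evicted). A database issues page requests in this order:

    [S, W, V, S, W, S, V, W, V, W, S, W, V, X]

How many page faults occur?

S -> miss, frames (S)
W -> miss, frames (S W)
V -> miss, frames (S W V)
S -> hit
W -> hit
S -> hit
V -> hit
W -> hit
V -> hit
W -> hit
S -> hit
W -> hit
V -> hit
X -> miss, evict S, frames (W V X)
Page faults: 4.

4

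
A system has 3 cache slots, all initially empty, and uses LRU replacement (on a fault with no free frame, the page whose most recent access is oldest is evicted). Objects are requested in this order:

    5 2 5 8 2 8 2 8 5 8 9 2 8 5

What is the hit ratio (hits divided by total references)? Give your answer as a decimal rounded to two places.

5 → fault, frames (5)
2 → fault, frames (5 2)
5 → hit
8 → fault, frames (2 5 8)
2 → hit
8 → hit
2 → hit
8 → hit
5 → hit
8 → hit
9 → fault, evict 2, frames (5 8 9)
2 → fault, evict 5, frames (8 9 2)
8 → hit
5 → fault, evict 9, frames (2 8 5)
Hits: 8 of 14 references → 8/14 = 0.5714.

0.57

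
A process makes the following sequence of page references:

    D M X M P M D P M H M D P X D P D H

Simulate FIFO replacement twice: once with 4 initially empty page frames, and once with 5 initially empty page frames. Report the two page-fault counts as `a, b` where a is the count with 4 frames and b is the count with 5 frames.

4 frames: F F F . F . . . . F . F . . . . . . → 6 faults.
5 frames: F F F . F . . . . F . . . . . . . . → 5 faults.
5 < 6: adding a frame reduced faults, as is typical.

6, 5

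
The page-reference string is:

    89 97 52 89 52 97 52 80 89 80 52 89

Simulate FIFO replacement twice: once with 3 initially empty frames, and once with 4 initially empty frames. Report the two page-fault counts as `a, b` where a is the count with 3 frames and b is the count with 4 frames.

5, 4

3 frames: F F F . . . . F F . . . → 5 faults.
4 frames: F F F . . . . F . . . . → 4 faults.
4 < 5: adding a frame reduced faults, as is typical.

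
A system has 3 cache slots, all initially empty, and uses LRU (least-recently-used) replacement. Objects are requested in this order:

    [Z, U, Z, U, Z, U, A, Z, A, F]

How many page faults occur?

Z -> fault, frames (Z)
U -> fault, frames (Z U)
Z -> hit
U -> hit
Z -> hit
U -> hit
A -> fault, frames (Z U A)
Z -> hit
A -> hit
F -> fault, evict U, frames (Z A F)
Page faults: 4.

4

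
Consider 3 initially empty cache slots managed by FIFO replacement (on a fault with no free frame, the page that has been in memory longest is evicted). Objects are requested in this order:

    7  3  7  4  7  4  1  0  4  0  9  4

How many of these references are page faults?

7 -> miss, frames (7)
3 -> miss, frames (7 3)
7 -> hit
4 -> miss, frames (7 3 4)
7 -> hit
4 -> hit
1 -> miss, evict 7, frames (3 4 1)
0 -> miss, evict 3, frames (4 1 0)
4 -> hit
0 -> hit
9 -> miss, evict 4, frames (1 0 9)
4 -> miss, evict 1, frames (0 9 4)
Page faults: 7.

7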